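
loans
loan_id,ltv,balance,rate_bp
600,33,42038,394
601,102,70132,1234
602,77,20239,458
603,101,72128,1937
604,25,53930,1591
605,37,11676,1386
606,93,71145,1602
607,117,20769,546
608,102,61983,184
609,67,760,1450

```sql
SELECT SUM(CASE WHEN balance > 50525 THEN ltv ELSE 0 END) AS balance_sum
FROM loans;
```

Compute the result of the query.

423

loan_id=600: ✗
loan_id=601: ✓ → 102
loan_id=602: ✗
loan_id=603: ✓ → 101
loan_id=604: ✓ → 25
loan_id=605: ✗
loan_id=606: ✓ → 93
loan_id=607: ✗
loan_id=608: ✓ → 102
loan_id=609: ✗
balance_sum = 102 + 101 + 25 + 93 + 102 = 423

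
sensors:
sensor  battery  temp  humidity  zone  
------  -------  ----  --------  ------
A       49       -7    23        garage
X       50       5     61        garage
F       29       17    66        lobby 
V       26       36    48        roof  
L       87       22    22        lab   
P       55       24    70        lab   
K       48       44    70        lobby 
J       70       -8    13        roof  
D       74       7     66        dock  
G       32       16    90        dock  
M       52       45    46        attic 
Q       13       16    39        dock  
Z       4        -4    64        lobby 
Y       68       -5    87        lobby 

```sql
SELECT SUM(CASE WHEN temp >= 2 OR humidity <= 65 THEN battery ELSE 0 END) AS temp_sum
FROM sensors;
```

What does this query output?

sensor=A: ✓ → 49
sensor=X: ✓ → 50
sensor=F: ✓ → 29
sensor=V: ✓ → 26
sensor=L: ✓ → 87
sensor=P: ✓ → 55
sensor=K: ✓ → 48
sensor=J: ✓ → 70
sensor=D: ✓ → 74
sensor=G: ✓ → 32
sensor=M: ✓ → 52
sensor=Q: ✓ → 13
sensor=Z: ✓ → 4
sensor=Y: ✗
temp_sum = 49 + 50 + 29 + 26 + 87 + 55 + 48 + 70 + 74 + 32 + 52 + 13 + 4 = 589

589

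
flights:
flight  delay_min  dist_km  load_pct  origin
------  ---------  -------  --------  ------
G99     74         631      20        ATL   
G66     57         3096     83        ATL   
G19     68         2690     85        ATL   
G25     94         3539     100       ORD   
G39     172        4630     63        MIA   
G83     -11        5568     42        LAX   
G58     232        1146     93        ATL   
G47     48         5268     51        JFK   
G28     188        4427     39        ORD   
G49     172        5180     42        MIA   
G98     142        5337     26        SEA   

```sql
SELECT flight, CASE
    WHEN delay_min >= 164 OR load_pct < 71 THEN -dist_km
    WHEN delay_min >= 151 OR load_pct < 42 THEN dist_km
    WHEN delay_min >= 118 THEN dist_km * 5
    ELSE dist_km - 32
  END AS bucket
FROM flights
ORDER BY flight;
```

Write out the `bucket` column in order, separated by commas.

2658, 3507, -4427, -4630, -5268, -5180, -1146, 3064, -5568, -5337, -631

flight=G19: ELSE → 2658
flight=G25: ELSE → 3507
flight=G28: delay_min >= 164 OR load_pct < 71 → -4427
flight=G39: delay_min >= 164 OR load_pct < 71 → -4630
flight=G47: delay_min >= 164 OR load_pct < 71 → -5268
flight=G49: delay_min >= 164 OR load_pct < 71 → -5180
flight=G58: delay_min >= 164 OR load_pct < 71 → -1146
flight=G66: ELSE → 3064
flight=G83: delay_min >= 164 OR load_pct < 71 → -5568
flight=G98: delay_min >= 164 OR load_pct < 71 → -5337
flight=G99: delay_min >= 164 OR load_pct < 71 → -631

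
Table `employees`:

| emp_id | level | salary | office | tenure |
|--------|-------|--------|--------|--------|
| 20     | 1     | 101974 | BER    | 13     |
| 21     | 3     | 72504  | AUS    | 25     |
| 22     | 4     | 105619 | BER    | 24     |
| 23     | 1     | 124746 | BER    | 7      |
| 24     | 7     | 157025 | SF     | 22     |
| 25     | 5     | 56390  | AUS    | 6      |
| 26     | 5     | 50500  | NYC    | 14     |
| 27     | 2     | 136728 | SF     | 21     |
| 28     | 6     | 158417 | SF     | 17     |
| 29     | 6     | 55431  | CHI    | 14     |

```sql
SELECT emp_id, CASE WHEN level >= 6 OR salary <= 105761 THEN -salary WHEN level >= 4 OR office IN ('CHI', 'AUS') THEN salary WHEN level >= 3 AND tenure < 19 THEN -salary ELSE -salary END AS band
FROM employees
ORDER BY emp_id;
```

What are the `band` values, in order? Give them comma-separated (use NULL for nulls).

-101974, -72504, -105619, -124746, -157025, -56390, -50500, -136728, -158417, -55431

emp_id=20: level >= 6 OR salary <= 105761 → -101974
emp_id=21: level >= 6 OR salary <= 105761 → -72504
emp_id=22: level >= 6 OR salary <= 105761 → -105619
emp_id=23: ELSE → -124746
emp_id=24: level >= 6 OR salary <= 105761 → -157025
emp_id=25: level >= 6 OR salary <= 105761 → -56390
emp_id=26: level >= 6 OR salary <= 105761 → -50500
emp_id=27: ELSE → -136728
emp_id=28: level >= 6 OR salary <= 105761 → -158417
emp_id=29: level >= 6 OR salary <= 105761 → -55431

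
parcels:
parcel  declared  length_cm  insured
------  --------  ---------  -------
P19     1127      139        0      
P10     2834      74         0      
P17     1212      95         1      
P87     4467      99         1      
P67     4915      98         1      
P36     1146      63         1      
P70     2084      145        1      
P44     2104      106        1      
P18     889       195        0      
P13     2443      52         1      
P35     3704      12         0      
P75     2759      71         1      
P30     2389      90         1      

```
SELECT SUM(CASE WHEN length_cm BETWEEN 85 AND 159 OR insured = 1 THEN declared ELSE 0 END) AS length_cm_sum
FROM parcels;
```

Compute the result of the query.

24646

parcel=P19: ✓ → 1127
parcel=P10: ✗
parcel=P17: ✓ → 1212
parcel=P87: ✓ → 4467
parcel=P67: ✓ → 4915
parcel=P36: ✓ → 1146
parcel=P70: ✓ → 2084
parcel=P44: ✓ → 2104
parcel=P18: ✗
parcel=P13: ✓ → 2443
parcel=P35: ✗
parcel=P75: ✓ → 2759
parcel=P30: ✓ → 2389
length_cm_sum = 1127 + 1212 + 4467 + 4915 + 1146 + 2084 + 2104 + 2443 + 2759 + 2389 = 24646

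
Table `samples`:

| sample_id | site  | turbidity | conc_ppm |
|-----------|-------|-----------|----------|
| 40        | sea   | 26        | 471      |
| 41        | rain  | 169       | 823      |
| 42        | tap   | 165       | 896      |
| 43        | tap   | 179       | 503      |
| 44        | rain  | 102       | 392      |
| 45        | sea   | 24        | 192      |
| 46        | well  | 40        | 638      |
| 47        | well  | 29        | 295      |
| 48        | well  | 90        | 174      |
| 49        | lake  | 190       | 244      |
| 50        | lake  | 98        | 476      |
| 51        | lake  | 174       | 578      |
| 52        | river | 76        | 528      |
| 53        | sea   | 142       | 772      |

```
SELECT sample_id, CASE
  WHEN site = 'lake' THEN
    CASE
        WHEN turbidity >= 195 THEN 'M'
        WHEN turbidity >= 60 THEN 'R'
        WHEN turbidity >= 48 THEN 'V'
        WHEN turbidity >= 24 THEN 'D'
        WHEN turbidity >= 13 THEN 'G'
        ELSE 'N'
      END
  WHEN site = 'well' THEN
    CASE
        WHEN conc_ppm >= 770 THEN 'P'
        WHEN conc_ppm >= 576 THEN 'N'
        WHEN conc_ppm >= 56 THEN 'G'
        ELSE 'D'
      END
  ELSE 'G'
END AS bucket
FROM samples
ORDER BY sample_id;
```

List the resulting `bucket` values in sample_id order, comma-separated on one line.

G, G, G, G, G, G, N, G, G, R, R, R, G, G

sample_id=40: site='sea' → outer ELSE → G
sample_id=41: site='rain' → outer ELSE → G
sample_id=42: site='tap' → outer ELSE → G
sample_id=43: site='tap' → outer ELSE → G
sample_id=44: site='rain' → outer ELSE → G
sample_id=45: site='sea' → outer ELSE → G
sample_id=46: site='well' → inner[conc_ppm >= 576] → N
sample_id=47: site='well' → inner[conc_ppm >= 56] → G
sample_id=48: site='well' → inner[conc_ppm >= 56] → G
sample_id=49: site='lake' → inner[turbidity >= 60] → R
sample_id=50: site='lake' → inner[turbidity >= 60] → R
sample_id=51: site='lake' → inner[turbidity >= 60] → R
sample_id=52: site='river' → outer ELSE → G
sample_id=53: site='sea' → outer ELSE → G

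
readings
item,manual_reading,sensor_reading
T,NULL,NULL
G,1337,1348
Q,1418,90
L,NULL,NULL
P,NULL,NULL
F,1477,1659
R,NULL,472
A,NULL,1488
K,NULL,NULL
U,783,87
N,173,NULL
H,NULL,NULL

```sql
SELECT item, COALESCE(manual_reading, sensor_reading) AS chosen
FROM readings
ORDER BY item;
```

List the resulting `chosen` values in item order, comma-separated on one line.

item=A: manual_reading=NULL, sensor_reading=1488 → 1488
item=F: manual_reading=1477 → 1477
item=G: manual_reading=1337 → 1337
item=H: manual_reading=NULL, sensor_reading=NULL (all NULL) → NULL
item=K: manual_reading=NULL, sensor_reading=NULL (all NULL) → NULL
item=L: manual_reading=NULL, sensor_reading=NULL (all NULL) → NULL
item=N: manual_reading=173 → 173
item=P: manual_reading=NULL, sensor_reading=NULL (all NULL) → NULL
item=Q: manual_reading=1418 → 1418
item=R: manual_reading=NULL, sensor_reading=472 → 472
item=T: manual_reading=NULL, sensor_reading=NULL (all NULL) → NULL
item=U: manual_reading=783 → 783

1488, 1477, 1337, NULL, NULL, NULL, 173, NULL, 1418, 472, NULL, 783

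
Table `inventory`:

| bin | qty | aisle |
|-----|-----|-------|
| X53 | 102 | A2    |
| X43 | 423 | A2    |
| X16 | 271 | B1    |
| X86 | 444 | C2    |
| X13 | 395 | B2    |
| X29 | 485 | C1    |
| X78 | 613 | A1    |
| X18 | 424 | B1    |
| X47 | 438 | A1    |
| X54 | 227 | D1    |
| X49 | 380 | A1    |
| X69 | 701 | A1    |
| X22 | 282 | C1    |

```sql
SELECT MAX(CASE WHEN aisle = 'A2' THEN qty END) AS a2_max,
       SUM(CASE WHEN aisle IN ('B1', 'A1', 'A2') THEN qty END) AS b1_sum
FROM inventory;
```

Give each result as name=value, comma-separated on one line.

[a2_max: aisle = 'A2']
bin=X53: ✓ → 102
bin=X43: ✓ → 423
bin=X16: ✗
bin=X86: ✗
bin=X13: ✗
bin=X29: ✗
bin=X78: ✗
bin=X18: ✗
bin=X47: ✗
bin=X54: ✗
bin=X49: ✗
bin=X69: ✗
bin=X22: ✗
a2_max = MAX(102, 423) = 423
—
[b1_sum: aisle IN ('B1', 'A1', 'A2')]
bin=X53: ✓ → 102
bin=X43: ✓ → 423
bin=X16: ✓ → 271
bin=X86: ✗
bin=X13: ✗
bin=X29: ✗
bin=X78: ✓ → 613
bin=X18: ✓ → 424
bin=X47: ✓ → 438
bin=X54: ✗
bin=X49: ✓ → 380
bin=X69: ✓ → 701
bin=X22: ✗
b1_sum = 102 + 423 + 271 + 613 + 424 + 438 + 380 + 701 = 3352

a2_max=423, b1_sum=3352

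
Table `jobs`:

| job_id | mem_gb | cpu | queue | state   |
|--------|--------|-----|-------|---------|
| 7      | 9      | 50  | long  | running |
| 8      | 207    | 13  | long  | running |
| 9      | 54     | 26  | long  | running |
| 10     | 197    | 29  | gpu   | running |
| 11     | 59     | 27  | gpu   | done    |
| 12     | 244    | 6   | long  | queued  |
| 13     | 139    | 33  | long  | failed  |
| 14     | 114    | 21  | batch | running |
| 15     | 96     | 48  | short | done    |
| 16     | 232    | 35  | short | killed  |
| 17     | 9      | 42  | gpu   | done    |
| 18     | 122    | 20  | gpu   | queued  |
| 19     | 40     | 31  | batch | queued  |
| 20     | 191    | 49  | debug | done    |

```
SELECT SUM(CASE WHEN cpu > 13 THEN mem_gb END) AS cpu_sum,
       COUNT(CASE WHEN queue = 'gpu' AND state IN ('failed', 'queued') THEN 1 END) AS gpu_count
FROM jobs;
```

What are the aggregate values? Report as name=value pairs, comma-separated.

cpu_sum=1262, gpu_count=1

[cpu_sum: cpu > 13]
job_id=7: ✓ → 9
job_id=8: ✗
job_id=9: ✓ → 54
job_id=10: ✓ → 197
job_id=11: ✓ → 59
job_id=12: ✗
job_id=13: ✓ → 139
job_id=14: ✓ → 114
job_id=15: ✓ → 96
job_id=16: ✓ → 232
job_id=17: ✓ → 9
job_id=18: ✓ → 122
job_id=19: ✓ → 40
job_id=20: ✓ → 191
cpu_sum = 9 + 54 + 197 + 59 + 139 + 114 + 96 + 232 + 9 + 122 + 40 + 191 = 1262
—
[gpu_count: queue = 'gpu' AND state IN ('failed', 'queued')]
job_id=7: ✗
job_id=8: ✗
job_id=9: ✗
job_id=10: ✗
job_id=11: ✗
job_id=12: ✗
job_id=13: ✗
job_id=14: ✗
job_id=15: ✗
job_id=16: ✗
job_id=17: ✗
job_id=18: ✓ → 1
job_id=19: ✗
job_id=20: ✗
gpu_count = COUNT(1) = 1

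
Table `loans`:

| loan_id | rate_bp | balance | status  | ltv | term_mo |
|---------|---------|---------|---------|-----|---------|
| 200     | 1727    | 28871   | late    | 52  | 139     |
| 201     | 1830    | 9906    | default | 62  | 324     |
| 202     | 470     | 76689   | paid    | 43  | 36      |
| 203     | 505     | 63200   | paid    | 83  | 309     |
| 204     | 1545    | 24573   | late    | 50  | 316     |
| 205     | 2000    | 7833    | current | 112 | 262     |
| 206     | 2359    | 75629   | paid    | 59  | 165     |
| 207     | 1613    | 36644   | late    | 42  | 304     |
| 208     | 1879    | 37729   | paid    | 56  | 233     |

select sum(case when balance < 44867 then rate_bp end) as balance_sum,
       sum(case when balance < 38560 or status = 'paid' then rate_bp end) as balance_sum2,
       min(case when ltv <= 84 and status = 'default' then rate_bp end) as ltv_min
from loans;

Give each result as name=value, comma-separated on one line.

balance_sum=10594, balance_sum2=13928, ltv_min=1830

[balance_sum: balance < 44867]
loan_id=200: ✓ → 1727
loan_id=201: ✓ → 1830
loan_id=202: ✗
loan_id=203: ✗
loan_id=204: ✓ → 1545
loan_id=205: ✓ → 2000
loan_id=206: ✗
loan_id=207: ✓ → 1613
loan_id=208: ✓ → 1879
balance_sum = 1727 + 1830 + 1545 + 2000 + 1613 + 1879 = 10594
—
[balance_sum2: balance < 38560 or status = 'paid']
loan_id=200: ✓ → 1727
loan_id=201: ✓ → 1830
loan_id=202: ✓ → 470
loan_id=203: ✓ → 505
loan_id=204: ✓ → 1545
loan_id=205: ✓ → 2000
loan_id=206: ✓ → 2359
loan_id=207: ✓ → 1613
loan_id=208: ✓ → 1879
balance_sum2 = 1727 + 1830 + 470 + 505 + 1545 + 2000 + 2359 + 1613 + 1879 = 13928
—
[ltv_min: ltv <= 84 and status = 'default']
loan_id=200: ✗
loan_id=201: ✓ → 1830
loan_id=202: ✗
loan_id=203: ✗
loan_id=204: ✗
loan_id=205: ✗
loan_id=206: ✗
loan_id=207: ✗
loan_id=208: ✗
ltv_min = MIN(1830) = 1830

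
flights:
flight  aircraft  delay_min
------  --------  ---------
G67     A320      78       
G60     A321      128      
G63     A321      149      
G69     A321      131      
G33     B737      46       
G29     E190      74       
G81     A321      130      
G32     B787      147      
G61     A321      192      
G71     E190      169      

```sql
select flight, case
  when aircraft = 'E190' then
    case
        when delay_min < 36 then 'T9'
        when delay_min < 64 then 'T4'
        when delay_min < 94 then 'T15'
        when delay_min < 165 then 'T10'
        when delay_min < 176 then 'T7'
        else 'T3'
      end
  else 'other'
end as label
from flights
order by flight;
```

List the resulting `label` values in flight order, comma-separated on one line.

T15, other, other, other, other, other, other, other, T7, other

flight=G29: aircraft='E190' → inner[delay_min < 94] → T15
flight=G32: aircraft='B787' → outer ELSE → other
flight=G33: aircraft='B737' → outer ELSE → other
flight=G60: aircraft='A321' → outer ELSE → other
flight=G61: aircraft='A321' → outer ELSE → other
flight=G63: aircraft='A321' → outer ELSE → other
flight=G67: aircraft='A320' → outer ELSE → other
flight=G69: aircraft='A321' → outer ELSE → other
flight=G71: aircraft='E190' → inner[delay_min < 176] → T7
flight=G81: aircraft='A321' → outer ELSE → other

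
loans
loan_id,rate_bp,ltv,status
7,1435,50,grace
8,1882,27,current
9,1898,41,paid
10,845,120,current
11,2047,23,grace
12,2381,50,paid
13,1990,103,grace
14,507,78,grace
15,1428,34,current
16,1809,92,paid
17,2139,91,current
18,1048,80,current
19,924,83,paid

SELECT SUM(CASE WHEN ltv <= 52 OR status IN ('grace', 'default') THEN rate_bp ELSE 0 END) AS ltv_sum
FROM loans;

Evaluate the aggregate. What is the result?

loan_id=7: ✓ → 1435
loan_id=8: ✓ → 1882
loan_id=9: ✓ → 1898
loan_id=10: ✗
loan_id=11: ✓ → 2047
loan_id=12: ✓ → 2381
loan_id=13: ✓ → 1990
loan_id=14: ✓ → 507
loan_id=15: ✓ → 1428
loan_id=16: ✗
loan_id=17: ✗
loan_id=18: ✗
loan_id=19: ✗
ltv_sum = 1435 + 1882 + 1898 + 2047 + 2381 + 1990 + 507 + 1428 = 13568

13568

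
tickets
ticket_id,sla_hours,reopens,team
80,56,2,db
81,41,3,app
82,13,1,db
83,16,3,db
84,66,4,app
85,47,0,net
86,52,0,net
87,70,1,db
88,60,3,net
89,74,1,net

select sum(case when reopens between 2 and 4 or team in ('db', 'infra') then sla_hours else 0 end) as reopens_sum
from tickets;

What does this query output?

322

ticket_id=80: ✓ → 56
ticket_id=81: ✓ → 41
ticket_id=82: ✓ → 13
ticket_id=83: ✓ → 16
ticket_id=84: ✓ → 66
ticket_id=85: ✗
ticket_id=86: ✗
ticket_id=87: ✓ → 70
ticket_id=88: ✓ → 60
ticket_id=89: ✗
reopens_sum = 56 + 41 + 13 + 16 + 66 + 70 + 60 = 322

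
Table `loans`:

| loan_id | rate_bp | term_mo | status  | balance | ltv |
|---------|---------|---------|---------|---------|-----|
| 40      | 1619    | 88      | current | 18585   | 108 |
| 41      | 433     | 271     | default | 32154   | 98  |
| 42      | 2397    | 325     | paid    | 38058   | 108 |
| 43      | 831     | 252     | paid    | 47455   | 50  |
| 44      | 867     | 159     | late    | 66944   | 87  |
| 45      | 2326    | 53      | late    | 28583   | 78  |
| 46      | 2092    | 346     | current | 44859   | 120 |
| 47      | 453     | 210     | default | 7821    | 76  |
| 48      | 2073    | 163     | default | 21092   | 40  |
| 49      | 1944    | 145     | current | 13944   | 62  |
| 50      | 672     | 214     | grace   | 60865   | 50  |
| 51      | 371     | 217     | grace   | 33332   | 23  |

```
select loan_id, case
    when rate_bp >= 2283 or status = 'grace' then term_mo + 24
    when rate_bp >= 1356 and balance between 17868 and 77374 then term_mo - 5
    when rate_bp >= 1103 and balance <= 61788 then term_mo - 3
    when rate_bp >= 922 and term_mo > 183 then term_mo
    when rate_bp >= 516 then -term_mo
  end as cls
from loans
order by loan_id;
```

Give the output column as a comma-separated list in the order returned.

loan_id=40: rate_bp >= 1356 and balance between 17868 and 77374 → 83
loan_id=41: (no match → NULL) → NULL
loan_id=42: rate_bp >= 2283 or status = 'grace' → 349
loan_id=43: rate_bp >= 516 → -252
loan_id=44: rate_bp >= 516 → -159
loan_id=45: rate_bp >= 2283 or status = 'grace' → 77
loan_id=46: rate_bp >= 1356 and balance between 17868 and 77374 → 341
loan_id=47: (no match → NULL) → NULL
loan_id=48: rate_bp >= 1356 and balance between 17868 and 77374 → 158
loan_id=49: rate_bp >= 1103 and balance <= 61788 → 142
loan_id=50: rate_bp >= 2283 or status = 'grace' → 238
loan_id=51: rate_bp >= 2283 or status = 'grace' → 241

83, NULL, 349, -252, -159, 77, 341, NULL, 158, 142, 238, 241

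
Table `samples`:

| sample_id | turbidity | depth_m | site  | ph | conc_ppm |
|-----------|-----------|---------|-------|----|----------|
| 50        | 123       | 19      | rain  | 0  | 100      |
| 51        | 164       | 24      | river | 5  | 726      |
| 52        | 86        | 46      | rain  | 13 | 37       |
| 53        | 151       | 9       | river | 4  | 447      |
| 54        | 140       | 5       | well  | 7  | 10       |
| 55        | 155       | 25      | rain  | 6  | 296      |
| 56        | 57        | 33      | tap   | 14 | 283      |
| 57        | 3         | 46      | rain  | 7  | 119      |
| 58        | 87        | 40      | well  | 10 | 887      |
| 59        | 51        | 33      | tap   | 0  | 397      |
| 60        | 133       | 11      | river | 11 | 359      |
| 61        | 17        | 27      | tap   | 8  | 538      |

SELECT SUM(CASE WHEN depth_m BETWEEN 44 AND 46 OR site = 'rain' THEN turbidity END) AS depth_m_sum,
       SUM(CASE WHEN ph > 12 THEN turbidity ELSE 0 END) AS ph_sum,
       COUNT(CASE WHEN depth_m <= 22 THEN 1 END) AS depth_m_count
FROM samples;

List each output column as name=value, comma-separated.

[depth_m_sum: depth_m BETWEEN 44 AND 46 OR site = 'rain']
sample_id=50: ✓ → 123
sample_id=51: ✗
sample_id=52: ✓ → 86
sample_id=53: ✗
sample_id=54: ✗
sample_id=55: ✓ → 155
sample_id=56: ✗
sample_id=57: ✓ → 3
sample_id=58: ✗
sample_id=59: ✗
sample_id=60: ✗
sample_id=61: ✗
depth_m_sum = 123 + 86 + 155 + 3 = 367
—
[ph_sum: ph > 12]
sample_id=50: ✗
sample_id=51: ✗
sample_id=52: ✓ → 86
sample_id=53: ✗
sample_id=54: ✗
sample_id=55: ✗
sample_id=56: ✓ → 57
sample_id=57: ✗
sample_id=58: ✗
sample_id=59: ✗
sample_id=60: ✗
sample_id=61: ✗
ph_sum = 86 + 57 = 143
—
[depth_m_count: depth_m <= 22]
sample_id=50: ✓ → 1
sample_id=51: ✗
sample_id=52: ✗
sample_id=53: ✓ → 1
sample_id=54: ✓ → 1
sample_id=55: ✗
sample_id=56: ✗
sample_id=57: ✗
sample_id=58: ✗
sample_id=59: ✗
sample_id=60: ✓ → 1
sample_id=61: ✗
depth_m_count = COUNT(1, 1, 1, 1) = 4

depth_m_sum=367, ph_sum=143, depth_m_count=4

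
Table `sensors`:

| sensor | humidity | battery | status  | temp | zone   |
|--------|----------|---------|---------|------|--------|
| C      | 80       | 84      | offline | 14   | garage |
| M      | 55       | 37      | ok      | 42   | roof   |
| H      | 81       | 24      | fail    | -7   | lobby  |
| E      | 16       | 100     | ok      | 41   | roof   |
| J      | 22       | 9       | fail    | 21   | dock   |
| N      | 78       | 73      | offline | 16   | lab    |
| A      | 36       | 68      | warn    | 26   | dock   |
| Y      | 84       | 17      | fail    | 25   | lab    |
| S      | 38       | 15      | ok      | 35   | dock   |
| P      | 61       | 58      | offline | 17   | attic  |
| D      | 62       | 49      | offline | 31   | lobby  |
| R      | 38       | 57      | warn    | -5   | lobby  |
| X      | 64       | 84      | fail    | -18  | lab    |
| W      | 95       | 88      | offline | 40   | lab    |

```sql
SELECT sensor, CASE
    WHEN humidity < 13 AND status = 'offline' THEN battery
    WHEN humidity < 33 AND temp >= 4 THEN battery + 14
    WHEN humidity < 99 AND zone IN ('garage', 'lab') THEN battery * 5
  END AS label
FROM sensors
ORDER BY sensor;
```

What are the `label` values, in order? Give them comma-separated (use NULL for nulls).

sensor=A: (no match → NULL) → NULL
sensor=C: humidity < 99 AND zone IN ('garage', 'lab') → 420
sensor=D: (no match → NULL) → NULL
sensor=E: humidity < 33 AND temp >= 4 → 114
sensor=H: (no match → NULL) → NULL
sensor=J: humidity < 33 AND temp >= 4 → 23
sensor=M: (no match → NULL) → NULL
sensor=N: humidity < 99 AND zone IN ('garage', 'lab') → 365
sensor=P: (no match → NULL) → NULL
sensor=R: (no match → NULL) → NULL
sensor=S: (no match → NULL) → NULL
sensor=W: humidity < 99 AND zone IN ('garage', 'lab') → 440
sensor=X: humidity < 99 AND zone IN ('garage', 'lab') → 420
sensor=Y: humidity < 99 AND zone IN ('garage', 'lab') → 85

NULL, 420, NULL, 114, NULL, 23, NULL, 365, NULL, NULL, NULL, 440, 420, 85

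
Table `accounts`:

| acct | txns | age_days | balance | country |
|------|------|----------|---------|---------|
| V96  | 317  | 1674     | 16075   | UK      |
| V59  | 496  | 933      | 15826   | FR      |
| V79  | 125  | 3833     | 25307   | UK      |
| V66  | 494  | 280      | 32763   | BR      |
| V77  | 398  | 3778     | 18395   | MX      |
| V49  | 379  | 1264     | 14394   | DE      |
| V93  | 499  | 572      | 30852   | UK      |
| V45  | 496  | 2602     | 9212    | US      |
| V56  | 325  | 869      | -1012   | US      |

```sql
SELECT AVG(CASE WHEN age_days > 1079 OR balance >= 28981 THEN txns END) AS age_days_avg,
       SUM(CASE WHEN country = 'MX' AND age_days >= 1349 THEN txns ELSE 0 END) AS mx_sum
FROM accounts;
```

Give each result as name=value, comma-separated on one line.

age_days_avg=386.8571428571, mx_sum=398

[age_days_avg: age_days > 1079 OR balance >= 28981]
acct=V96: ✓ → 317
acct=V59: ✗
acct=V79: ✓ → 125
acct=V66: ✓ → 494
acct=V77: ✓ → 398
acct=V49: ✓ → 379
acct=V93: ✓ → 499
acct=V45: ✓ → 496
acct=V56: ✗
age_days_avg = (317 + 125 + 494 + 398 + 379 + 499 + 496) / 7 = 386.8571428571
—
[mx_sum: country = 'MX' AND age_days >= 1349]
acct=V96: ✗
acct=V59: ✗
acct=V79: ✗
acct=V66: ✗
acct=V77: ✓ → 398
acct=V49: ✗
acct=V93: ✗
acct=V45: ✗
acct=V56: ✗
mx_sum = 398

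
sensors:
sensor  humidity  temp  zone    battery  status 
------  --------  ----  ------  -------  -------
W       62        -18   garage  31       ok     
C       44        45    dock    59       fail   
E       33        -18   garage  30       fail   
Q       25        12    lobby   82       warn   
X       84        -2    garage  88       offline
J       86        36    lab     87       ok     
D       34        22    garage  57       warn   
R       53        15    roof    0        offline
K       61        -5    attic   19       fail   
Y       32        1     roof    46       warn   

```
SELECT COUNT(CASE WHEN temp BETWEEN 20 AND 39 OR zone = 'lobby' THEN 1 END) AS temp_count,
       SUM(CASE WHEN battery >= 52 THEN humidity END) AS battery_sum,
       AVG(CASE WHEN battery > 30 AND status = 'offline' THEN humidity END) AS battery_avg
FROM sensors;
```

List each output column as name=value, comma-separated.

[temp_count: temp BETWEEN 20 AND 39 OR zone = 'lobby']
sensor=W: ✗
sensor=C: ✗
sensor=E: ✗
sensor=Q: ✓ → 1
sensor=X: ✗
sensor=J: ✓ → 1
sensor=D: ✓ → 1
sensor=R: ✗
sensor=K: ✗
sensor=Y: ✗
temp_count = COUNT(1, 1, 1) = 3
—
[battery_sum: battery >= 52]
sensor=W: ✗
sensor=C: ✓ → 44
sensor=E: ✗
sensor=Q: ✓ → 25
sensor=X: ✓ → 84
sensor=J: ✓ → 86
sensor=D: ✓ → 34
sensor=R: ✗
sensor=K: ✗
sensor=Y: ✗
battery_sum = 44 + 25 + 84 + 86 + 34 = 273
—
[battery_avg: battery > 30 AND status = 'offline']
sensor=W: ✗
sensor=C: ✗
sensor=E: ✗
sensor=Q: ✗
sensor=X: ✓ → 84
sensor=J: ✗
sensor=D: ✗
sensor=R: ✗
sensor=K: ✗
sensor=Y: ✗
battery_avg = 84

temp_count=3, battery_sum=273, battery_avg=84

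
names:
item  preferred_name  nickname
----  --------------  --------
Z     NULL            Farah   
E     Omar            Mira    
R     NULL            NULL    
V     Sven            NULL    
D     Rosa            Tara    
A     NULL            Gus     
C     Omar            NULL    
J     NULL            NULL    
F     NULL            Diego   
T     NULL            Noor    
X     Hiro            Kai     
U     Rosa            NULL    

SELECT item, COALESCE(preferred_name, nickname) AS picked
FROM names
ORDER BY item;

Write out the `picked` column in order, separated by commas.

item=A: preferred_name=NULL, nickname=Gus → Gus
item=C: preferred_name=Omar → Omar
item=D: preferred_name=Rosa → Rosa
item=E: preferred_name=Omar → Omar
item=F: preferred_name=NULL, nickname=Diego → Diego
item=J: preferred_name=NULL, nickname=NULL (all NULL) → NULL
item=R: preferred_name=NULL, nickname=NULL (all NULL) → NULL
item=T: preferred_name=NULL, nickname=Noor → Noor
item=U: preferred_name=Rosa → Rosa
item=V: preferred_name=Sven → Sven
item=X: preferred_name=Hiro → Hiro
item=Z: preferred_name=NULL, nickname=Farah → Farah

Gus, Omar, Rosa, Omar, Diego, NULL, NULL, Noor, Rosa, Sven, Hiro, Farah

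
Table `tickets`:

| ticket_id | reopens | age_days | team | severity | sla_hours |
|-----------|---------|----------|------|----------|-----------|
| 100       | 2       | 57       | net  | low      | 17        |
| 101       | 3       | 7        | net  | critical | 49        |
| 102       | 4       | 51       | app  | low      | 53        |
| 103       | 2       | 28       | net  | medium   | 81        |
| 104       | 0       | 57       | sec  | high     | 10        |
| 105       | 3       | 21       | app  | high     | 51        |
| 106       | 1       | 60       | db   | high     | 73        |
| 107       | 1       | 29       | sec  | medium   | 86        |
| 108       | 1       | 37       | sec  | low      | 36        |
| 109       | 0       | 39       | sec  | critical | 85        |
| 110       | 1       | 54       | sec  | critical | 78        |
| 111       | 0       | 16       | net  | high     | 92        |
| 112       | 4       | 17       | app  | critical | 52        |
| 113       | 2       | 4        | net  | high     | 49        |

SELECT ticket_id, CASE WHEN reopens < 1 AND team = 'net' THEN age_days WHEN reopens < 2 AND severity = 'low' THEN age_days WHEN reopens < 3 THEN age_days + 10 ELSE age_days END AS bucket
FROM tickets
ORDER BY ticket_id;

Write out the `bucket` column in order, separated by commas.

67, 7, 51, 38, 67, 21, 70, 39, 37, 49, 64, 16, 17, 14

ticket_id=100: reopens < 3 → 67
ticket_id=101: ELSE → 7
ticket_id=102: ELSE → 51
ticket_id=103: reopens < 3 → 38
ticket_id=104: reopens < 3 → 67
ticket_id=105: ELSE → 21
ticket_id=106: reopens < 3 → 70
ticket_id=107: reopens < 3 → 39
ticket_id=108: reopens < 2 AND severity = 'low' → 37
ticket_id=109: reopens < 3 → 49
ticket_id=110: reopens < 3 → 64
ticket_id=111: reopens < 1 AND team = 'net' → 16
ticket_id=112: ELSE → 17
ticket_id=113: reopens < 3 → 14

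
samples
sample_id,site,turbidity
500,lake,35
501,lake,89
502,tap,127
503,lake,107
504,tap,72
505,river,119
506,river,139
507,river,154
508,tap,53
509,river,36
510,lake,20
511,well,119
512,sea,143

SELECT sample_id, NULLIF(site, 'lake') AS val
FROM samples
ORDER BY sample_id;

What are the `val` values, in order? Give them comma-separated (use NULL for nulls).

NULL, NULL, tap, NULL, tap, river, river, river, tap, river, NULL, well, sea

sample_id=500: site=lake vs lake: equal → NULL
sample_id=501: site=lake vs lake: equal → NULL
sample_id=502: site=tap vs lake: differ → tap
sample_id=503: site=lake vs lake: equal → NULL
sample_id=504: site=tap vs lake: differ → tap
sample_id=505: site=river vs lake: differ → river
sample_id=506: site=river vs lake: differ → river
sample_id=507: site=river vs lake: differ → river
sample_id=508: site=tap vs lake: differ → tap
sample_id=509: site=river vs lake: differ → river
sample_id=510: site=lake vs lake: equal → NULL
sample_id=511: site=well vs lake: differ → well
sample_id=512: site=sea vs lake: differ → sea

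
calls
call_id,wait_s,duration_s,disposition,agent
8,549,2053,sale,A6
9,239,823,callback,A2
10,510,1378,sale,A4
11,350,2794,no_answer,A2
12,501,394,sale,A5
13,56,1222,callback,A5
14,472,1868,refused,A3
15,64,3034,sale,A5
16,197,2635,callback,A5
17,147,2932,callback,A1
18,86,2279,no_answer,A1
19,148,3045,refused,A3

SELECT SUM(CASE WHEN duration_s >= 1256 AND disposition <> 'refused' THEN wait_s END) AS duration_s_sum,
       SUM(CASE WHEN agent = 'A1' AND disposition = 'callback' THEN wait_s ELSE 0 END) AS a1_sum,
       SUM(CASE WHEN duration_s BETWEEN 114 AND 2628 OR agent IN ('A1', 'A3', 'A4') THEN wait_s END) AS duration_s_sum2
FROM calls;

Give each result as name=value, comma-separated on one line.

[duration_s_sum: duration_s >= 1256 AND disposition <> 'refused']
call_id=8: ✓ → 549
call_id=9: ✗
call_id=10: ✓ → 510
call_id=11: ✓ → 350
call_id=12: ✗
call_id=13: ✗
call_id=14: ✗
call_id=15: ✓ → 64
call_id=16: ✓ → 197
call_id=17: ✓ → 147
call_id=18: ✓ → 86
call_id=19: ✗
duration_s_sum = 549 + 510 + 350 + 64 + 197 + 147 + 86 = 1903
—
[a1_sum: agent = 'A1' AND disposition = 'callback']
call_id=8: ✗
call_id=9: ✗
call_id=10: ✗
call_id=11: ✗
call_id=12: ✗
call_id=13: ✗
call_id=14: ✗
call_id=15: ✗
call_id=16: ✗
call_id=17: ✓ → 147
call_id=18: ✗
call_id=19: ✗
a1_sum = 147
—
[duration_s_sum2: duration_s BETWEEN 114 AND 2628 OR agent IN ('A1', 'A3', 'A4')]
call_id=8: ✓ → 549
call_id=9: ✓ → 239
call_id=10: ✓ → 510
call_id=11: ✗
call_id=12: ✓ → 501
call_id=13: ✓ → 56
call_id=14: ✓ → 472
call_id=15: ✗
call_id=16: ✗
call_id=17: ✓ → 147
call_id=18: ✓ → 86
call_id=19: ✓ → 148
duration_s_sum2 = 549 + 239 + 510 + 501 + 56 + 472 + 147 + 86 + 148 = 2708

duration_s_sum=1903, a1_sum=147, duration_s_sum2=2708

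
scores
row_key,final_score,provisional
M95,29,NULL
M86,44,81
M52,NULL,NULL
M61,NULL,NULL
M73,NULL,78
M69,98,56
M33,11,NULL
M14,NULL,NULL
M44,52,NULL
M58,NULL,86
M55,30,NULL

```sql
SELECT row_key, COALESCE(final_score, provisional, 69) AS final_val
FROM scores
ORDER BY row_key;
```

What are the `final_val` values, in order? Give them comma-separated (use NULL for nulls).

69, 11, 52, 69, 30, 86, 69, 98, 78, 44, 29

row_key=M14: final_score=NULL, provisional=NULL, → literal 69 → 69
row_key=M33: final_score=11 → 11
row_key=M44: final_score=52 → 52
row_key=M52: final_score=NULL, provisional=NULL, → literal 69 → 69
row_key=M55: final_score=30 → 30
row_key=M58: final_score=NULL, provisional=86 → 86
row_key=M61: final_score=NULL, provisional=NULL, → literal 69 → 69
row_key=M69: final_score=98 → 98
row_key=M73: final_score=NULL, provisional=78 → 78
row_key=M86: final_score=44 → 44
row_key=M95: final_score=29 → 29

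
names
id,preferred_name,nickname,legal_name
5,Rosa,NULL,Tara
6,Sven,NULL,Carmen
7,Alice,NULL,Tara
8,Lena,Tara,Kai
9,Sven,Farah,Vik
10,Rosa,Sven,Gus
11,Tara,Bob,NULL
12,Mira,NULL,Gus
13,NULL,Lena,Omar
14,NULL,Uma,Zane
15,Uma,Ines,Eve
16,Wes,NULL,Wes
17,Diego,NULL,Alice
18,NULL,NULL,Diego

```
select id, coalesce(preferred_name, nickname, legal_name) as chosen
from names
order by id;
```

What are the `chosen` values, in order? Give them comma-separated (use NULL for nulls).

Rosa, Sven, Alice, Lena, Sven, Rosa, Tara, Mira, Lena, Uma, Uma, Wes, Diego, Diego

id=5: preferred_name=Rosa → Rosa
id=6: preferred_name=Sven → Sven
id=7: preferred_name=Alice → Alice
id=8: preferred_name=Lena → Lena
id=9: preferred_name=Sven → Sven
id=10: preferred_name=Rosa → Rosa
id=11: preferred_name=Tara → Tara
id=12: preferred_name=Mira → Mira
id=13: preferred_name=NULL, nickname=Lena → Lena
id=14: preferred_name=NULL, nickname=Uma → Uma
id=15: preferred_name=Uma → Uma
id=16: preferred_name=Wes → Wes
id=17: preferred_name=Diego → Diego
id=18: preferred_name=NULL, nickname=NULL, legal_name=Diego → Diego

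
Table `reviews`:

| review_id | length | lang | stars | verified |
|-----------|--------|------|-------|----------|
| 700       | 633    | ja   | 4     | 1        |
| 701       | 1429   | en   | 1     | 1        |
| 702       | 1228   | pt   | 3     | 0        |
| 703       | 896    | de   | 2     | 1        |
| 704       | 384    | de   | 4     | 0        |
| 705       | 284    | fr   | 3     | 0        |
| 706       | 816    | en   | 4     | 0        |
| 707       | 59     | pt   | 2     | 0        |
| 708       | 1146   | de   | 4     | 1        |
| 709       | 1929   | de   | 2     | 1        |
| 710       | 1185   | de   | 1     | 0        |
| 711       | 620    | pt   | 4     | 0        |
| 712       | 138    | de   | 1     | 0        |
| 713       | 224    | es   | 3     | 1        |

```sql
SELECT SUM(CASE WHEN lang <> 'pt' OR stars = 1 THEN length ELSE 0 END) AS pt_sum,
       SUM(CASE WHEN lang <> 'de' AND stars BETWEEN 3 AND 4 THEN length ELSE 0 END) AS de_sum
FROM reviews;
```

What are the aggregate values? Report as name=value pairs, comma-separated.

[pt_sum: lang <> 'pt' OR stars = 1]
review_id=700: ✓ → 633
review_id=701: ✓ → 1429
review_id=702: ✗
review_id=703: ✓ → 896
review_id=704: ✓ → 384
review_id=705: ✓ → 284
review_id=706: ✓ → 816
review_id=707: ✗
review_id=708: ✓ → 1146
review_id=709: ✓ → 1929
review_id=710: ✓ → 1185
review_id=711: ✗
review_id=712: ✓ → 138
review_id=713: ✓ → 224
pt_sum = 633 + 1429 + 896 + 384 + 284 + 816 + 1146 + 1929 + 1185 + 138 + 224 = 9064
—
[de_sum: lang <> 'de' AND stars BETWEEN 3 AND 4]
review_id=700: ✓ → 633
review_id=701: ✗
review_id=702: ✓ → 1228
review_id=703: ✗
review_id=704: ✗
review_id=705: ✓ → 284
review_id=706: ✓ → 816
review_id=707: ✗
review_id=708: ✗
review_id=709: ✗
review_id=710: ✗
review_id=711: ✓ → 620
review_id=712: ✗
review_id=713: ✓ → 224
de_sum = 633 + 1228 + 284 + 816 + 620 + 224 = 3805

pt_sum=9064, de_sum=3805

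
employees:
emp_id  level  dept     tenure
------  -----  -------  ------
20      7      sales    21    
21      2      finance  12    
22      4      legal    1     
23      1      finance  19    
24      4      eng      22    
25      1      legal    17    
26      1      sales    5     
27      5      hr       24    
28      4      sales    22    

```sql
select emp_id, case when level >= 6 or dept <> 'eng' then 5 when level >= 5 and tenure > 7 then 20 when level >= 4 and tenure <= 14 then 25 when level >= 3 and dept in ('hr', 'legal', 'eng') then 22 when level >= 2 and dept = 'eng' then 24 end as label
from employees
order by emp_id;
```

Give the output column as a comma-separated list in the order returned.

emp_id=20: level >= 6 or dept <> 'eng' → 5
emp_id=21: level >= 6 or dept <> 'eng' → 5
emp_id=22: level >= 6 or dept <> 'eng' → 5
emp_id=23: level >= 6 or dept <> 'eng' → 5
emp_id=24: level >= 3 and dept in ('hr', 'legal', 'eng') → 22
emp_id=25: level >= 6 or dept <> 'eng' → 5
emp_id=26: level >= 6 or dept <> 'eng' → 5
emp_id=27: level >= 6 or dept <> 'eng' → 5
emp_id=28: level >= 6 or dept <> 'eng' → 5

5, 5, 5, 5, 22, 5, 5, 5, 5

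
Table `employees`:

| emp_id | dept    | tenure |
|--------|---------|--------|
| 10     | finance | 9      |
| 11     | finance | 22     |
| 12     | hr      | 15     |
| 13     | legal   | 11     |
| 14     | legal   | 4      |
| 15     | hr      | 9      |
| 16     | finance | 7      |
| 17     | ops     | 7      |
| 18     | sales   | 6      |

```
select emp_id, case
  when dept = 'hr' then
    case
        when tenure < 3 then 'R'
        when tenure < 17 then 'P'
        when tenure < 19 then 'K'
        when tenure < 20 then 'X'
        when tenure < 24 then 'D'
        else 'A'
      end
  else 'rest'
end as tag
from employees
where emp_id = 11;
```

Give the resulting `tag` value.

emp_id = 11: dept=finance, tenure=22.
dept='finance' → outer ELSE → rest

rest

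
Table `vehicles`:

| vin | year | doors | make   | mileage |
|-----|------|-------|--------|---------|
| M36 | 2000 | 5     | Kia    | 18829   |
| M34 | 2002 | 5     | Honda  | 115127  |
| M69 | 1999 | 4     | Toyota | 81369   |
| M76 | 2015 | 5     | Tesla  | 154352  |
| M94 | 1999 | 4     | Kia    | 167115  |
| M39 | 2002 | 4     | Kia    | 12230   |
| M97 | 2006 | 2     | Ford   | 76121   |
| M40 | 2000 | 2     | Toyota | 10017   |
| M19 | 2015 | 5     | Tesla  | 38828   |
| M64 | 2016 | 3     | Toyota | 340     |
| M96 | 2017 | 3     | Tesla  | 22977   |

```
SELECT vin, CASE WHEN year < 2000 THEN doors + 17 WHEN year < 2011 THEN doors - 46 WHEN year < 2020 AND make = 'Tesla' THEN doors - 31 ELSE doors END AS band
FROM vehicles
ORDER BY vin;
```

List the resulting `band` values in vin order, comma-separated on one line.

-26, -41, -41, -42, -44, 3, 21, -26, 21, -28, -44

vin=M19: year < 2020 AND make = 'Tesla' → -26
vin=M34: year < 2011 → -41
vin=M36: year < 2011 → -41
vin=M39: year < 2011 → -42
vin=M40: year < 2011 → -44
vin=M64: ELSE → 3
vin=M69: year < 2000 → 21
vin=M76: year < 2020 AND make = 'Tesla' → -26
vin=M94: year < 2000 → 21
vin=M96: year < 2020 AND make = 'Tesla' → -28
vin=M97: year < 2011 → -44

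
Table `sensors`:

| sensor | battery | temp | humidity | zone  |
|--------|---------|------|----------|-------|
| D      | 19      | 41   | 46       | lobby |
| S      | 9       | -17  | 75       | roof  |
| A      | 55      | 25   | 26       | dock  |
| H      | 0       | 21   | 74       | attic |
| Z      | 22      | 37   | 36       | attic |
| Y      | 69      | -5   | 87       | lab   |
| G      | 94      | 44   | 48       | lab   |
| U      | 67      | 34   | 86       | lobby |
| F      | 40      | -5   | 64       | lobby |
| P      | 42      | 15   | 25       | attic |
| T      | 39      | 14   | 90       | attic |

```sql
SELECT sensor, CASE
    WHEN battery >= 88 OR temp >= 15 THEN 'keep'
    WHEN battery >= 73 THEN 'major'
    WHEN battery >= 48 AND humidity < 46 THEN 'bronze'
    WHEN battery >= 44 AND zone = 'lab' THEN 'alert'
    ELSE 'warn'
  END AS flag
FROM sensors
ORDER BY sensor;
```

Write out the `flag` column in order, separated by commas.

keep, keep, warn, keep, keep, keep, warn, warn, keep, alert, keep

sensor=A: battery >= 88 OR temp >= 15 → keep
sensor=D: battery >= 88 OR temp >= 15 → keep
sensor=F: ELSE → warn
sensor=G: battery >= 88 OR temp >= 15 → keep
sensor=H: battery >= 88 OR temp >= 15 → keep
sensor=P: battery >= 88 OR temp >= 15 → keep
sensor=S: ELSE → warn
sensor=T: ELSE → warn
sensor=U: battery >= 88 OR temp >= 15 → keep
sensor=Y: battery >= 44 AND zone = 'lab' → alert
sensor=Z: battery >= 88 OR temp >= 15 → keep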